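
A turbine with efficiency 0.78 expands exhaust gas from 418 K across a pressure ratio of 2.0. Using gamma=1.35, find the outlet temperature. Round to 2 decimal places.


T_out = T_in * (1 - eta * (1 - PR^(-(gamma-1)/gamma)))
Exponent = -(1.35-1)/1.35 = -0.25925926
PR^exp = 2.0^(-0.25925926) = 0.83551680
Factor = 1 - 0.78*(1 - 0.83551680) = 0.87170310
T_out = 418 * 0.87170310 = 364.37 K


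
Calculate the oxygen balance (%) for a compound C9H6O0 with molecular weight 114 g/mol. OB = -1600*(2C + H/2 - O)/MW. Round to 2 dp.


OB = -1600 * (2C + H/2 - O) / MW
Inner = 2*9 + 6/2 - 0 = 21.00
OB = -1600 * 21.00 / 114 = -294.74%


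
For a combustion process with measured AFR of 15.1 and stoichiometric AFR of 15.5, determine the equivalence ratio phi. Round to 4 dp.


phi = AFR_stoich / AFR_actual
phi = 15.5 / 15.1 = 1.0265


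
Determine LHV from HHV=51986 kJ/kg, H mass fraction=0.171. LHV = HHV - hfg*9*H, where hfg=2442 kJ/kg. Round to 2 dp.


LHV = HHV - hfg * 9 * H
Water correction = 2442 * 9 * 0.171 = 3758.238 kJ/kg
LHV = 51986 - 3758.238 = 48227.76 kJ/kg


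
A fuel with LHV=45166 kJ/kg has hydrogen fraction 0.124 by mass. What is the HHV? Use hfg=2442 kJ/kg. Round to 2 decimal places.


HHV = LHV + hfg * 9 * H
Water addition = 2442 * 9 * 0.124 = 2725.272 kJ/kg
HHV = 45166 + 2725.272 = 47891.27 kJ/kg


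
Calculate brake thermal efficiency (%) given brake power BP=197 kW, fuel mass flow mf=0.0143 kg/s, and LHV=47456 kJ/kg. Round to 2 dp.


eta_BTE = (BP / (mf * LHV)) * 100
Denominator = 0.0143 * 47456 = 678.6208 kW
eta_BTE = (197 / 678.6208) * 100 = 29.03%


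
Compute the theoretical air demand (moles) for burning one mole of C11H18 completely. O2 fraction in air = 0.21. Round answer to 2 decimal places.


Balanced combustion: C11H18 + 15.5 O2 -> 11 CO2 + 9 H2O
O2 needed = C + H/4 = 11 + 18/4 = 15.50 moles
Air moles = O2 / 0.21 = 15.50 / 0.21 = 73.81 moles air


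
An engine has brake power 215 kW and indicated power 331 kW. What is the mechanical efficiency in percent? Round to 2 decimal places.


eta_mech = (BP / IP) * 100
Ratio = 215 / 331 = 0.6495
eta_mech = 0.6495 * 100 = 64.95%


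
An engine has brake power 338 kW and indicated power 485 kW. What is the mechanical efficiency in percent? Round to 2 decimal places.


eta_mech = (BP / IP) * 100
Ratio = 338 / 485 = 0.6969
eta_mech = 0.6969 * 100 = 69.69%


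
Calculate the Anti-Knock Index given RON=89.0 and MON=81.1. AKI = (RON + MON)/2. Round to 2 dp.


AKI = (RON + MON) / 2
AKI = (89.0 + 81.1) / 2
AKI = 170.1 / 2 = 85.05


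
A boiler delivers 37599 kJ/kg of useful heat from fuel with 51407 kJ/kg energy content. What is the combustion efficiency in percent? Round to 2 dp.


Efficiency = (Q_useful / Q_fuel) * 100
Efficiency = (37599 / 51407) * 100
Efficiency = 0.7314 * 100 = 73.14%


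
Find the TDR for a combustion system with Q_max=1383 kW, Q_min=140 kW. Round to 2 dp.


TDR = Q_max / Q_min
TDR = 1383 / 140 = 9.88


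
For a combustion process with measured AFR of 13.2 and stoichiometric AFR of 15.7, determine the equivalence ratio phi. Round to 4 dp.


phi = AFR_stoich / AFR_actual
phi = 15.7 / 13.2 = 1.1894


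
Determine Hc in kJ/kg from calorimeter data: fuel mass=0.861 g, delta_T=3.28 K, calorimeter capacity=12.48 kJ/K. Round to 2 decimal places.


Hc = C_cal * delta_T / m_fuel
Q_released = 12.48 * 3.28 = 40.9344 kJ
m_fuel = 0.861 g = 0.861/1000 kg = 0.000861 kg
Hc = 40.9344 / 0.000861 = 47542.86 kJ/kg


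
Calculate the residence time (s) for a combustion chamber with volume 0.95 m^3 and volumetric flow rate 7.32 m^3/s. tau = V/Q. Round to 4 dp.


tau = V / Q_flow
tau = 0.95 / 7.32 = 0.1298 s


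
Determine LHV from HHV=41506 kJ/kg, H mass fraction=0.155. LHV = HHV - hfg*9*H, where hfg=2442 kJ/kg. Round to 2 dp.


LHV = HHV - hfg * 9 * H
Water correction = 2442 * 9 * 0.155 = 3406.590 kJ/kg
LHV = 41506 - 3406.590 = 38099.41 kJ/kg


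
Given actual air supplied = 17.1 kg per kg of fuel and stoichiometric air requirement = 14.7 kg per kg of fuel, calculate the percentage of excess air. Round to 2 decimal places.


Excess air = actual - stoichiometric = 17.1 - 14.7 = 2.40 kg/kg fuel
Excess air % = (excess / stoich) * 100 = (2.40 / 14.7) * 100 = 16.33%


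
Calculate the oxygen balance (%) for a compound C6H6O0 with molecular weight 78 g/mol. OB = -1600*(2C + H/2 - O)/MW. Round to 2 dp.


OB = -1600 * (2C + H/2 - O) / MW
Inner = 2*6 + 6/2 - 0 = 15.00
OB = -1600 * 15.00 / 78 = -307.69%


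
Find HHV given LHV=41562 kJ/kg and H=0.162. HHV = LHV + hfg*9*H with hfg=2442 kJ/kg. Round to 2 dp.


HHV = LHV + hfg * 9 * H
Water addition = 2442 * 9 * 0.162 = 3560.436 kJ/kg
HHV = 41562 + 3560.436 = 45122.44 kJ/kg


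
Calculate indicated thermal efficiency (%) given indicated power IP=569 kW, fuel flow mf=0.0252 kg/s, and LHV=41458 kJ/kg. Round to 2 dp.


eta_ith = (IP / (mf * LHV)) * 100
Denominator = 0.0252 * 41458 = 1044.7416 kW
eta_ith = (569 / 1044.7416) * 100 = 54.46%


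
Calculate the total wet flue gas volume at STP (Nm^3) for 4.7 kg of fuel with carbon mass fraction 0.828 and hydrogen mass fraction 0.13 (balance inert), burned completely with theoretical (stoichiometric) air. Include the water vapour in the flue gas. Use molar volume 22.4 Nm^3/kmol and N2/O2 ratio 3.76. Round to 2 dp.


Per kg fuel: CO2 = (C/12 kmol)*22.4 = (0.828/12)*22.4 = 1.54560 Nm^3
Per kg fuel: H2O = (H/2 kmol)*22.4 = (0.13/2)*22.4 = 1.45600 Nm^3
O2 needed per kg fuel = C/12 + H/4 = 0.828/12 + 0.13/4 = 0.10150000 kmol
Per kg fuel: N2 = O2*3.76*22.4 = 0.10150000*3.76*22.4 = 8.54874 Nm^3
Total per kg = 1.54560 + 1.45600 + 8.54874 = 11.55034 Nm^3
Total = 11.55034 * 4.7 = 54.29 Nm^3


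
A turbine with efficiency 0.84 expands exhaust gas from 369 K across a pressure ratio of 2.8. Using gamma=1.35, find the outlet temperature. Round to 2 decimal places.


T_out = T_in * (1 - eta * (1 - PR^(-(gamma-1)/gamma)))
Exponent = -(1.35-1)/1.35 = -0.25925926
PR^exp = 2.8^(-0.25925926) = 0.76572026
Factor = 1 - 0.84*(1 - 0.76572026) = 0.80320502
T_out = 369 * 0.80320502 = 296.38 K


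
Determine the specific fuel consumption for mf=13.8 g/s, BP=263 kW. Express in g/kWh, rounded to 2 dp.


SFC = (mf / BP) * 3600
Rate = 13.8 / 263 = 0.052471 g/(s*kW)
SFC = 0.052471 * 3600 = 188.90 g/kWh


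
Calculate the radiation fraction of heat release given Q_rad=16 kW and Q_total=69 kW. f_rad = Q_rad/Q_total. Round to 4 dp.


f_rad = Q_rad / Q_total
f_rad = 16 / 69 = 0.2319


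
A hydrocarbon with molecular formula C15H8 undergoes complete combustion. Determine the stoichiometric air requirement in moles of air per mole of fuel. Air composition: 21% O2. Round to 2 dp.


Balanced combustion: C15H8 + 17 O2 -> 15 CO2 + 4 H2O
O2 needed = C + H/4 = 15 + 8/4 = 17.00 moles
Air moles = O2 / 0.21 = 17.00 / 0.21 = 80.95 moles air


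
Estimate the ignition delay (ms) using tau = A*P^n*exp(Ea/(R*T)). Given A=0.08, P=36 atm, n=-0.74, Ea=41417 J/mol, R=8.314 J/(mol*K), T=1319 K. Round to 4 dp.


tau = A * P^n * exp(Ea/(R*T))
P^n = 36^(-0.74) = 0.07052387
Ea/(R*T) = 41417/(8.314*1319) = 3.776799
exp(Ea/(R*T)) = 43.675992
tau = 0.08 * 0.07052387 * 43.675992 = 0.2464 ms


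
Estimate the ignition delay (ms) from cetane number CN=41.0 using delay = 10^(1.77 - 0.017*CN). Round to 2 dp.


delay = 10^(1.77 - 0.017*CN)
Exponent = 1.77 - 0.017*41.0 = 1.0730
delay = 10^1.0730 = 11.83 ms


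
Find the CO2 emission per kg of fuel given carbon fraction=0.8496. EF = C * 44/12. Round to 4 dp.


EF = C_frac * (M_CO2 / M_C)
EF = 0.8496 * (44/12)
EF = 0.8496 * 3.666667 = 3.1152 kg_CO2/kg_fuel


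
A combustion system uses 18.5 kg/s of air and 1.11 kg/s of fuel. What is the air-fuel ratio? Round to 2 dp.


AFR = m_air / m_fuel
AFR = 18.5 / 1.11 = 16.67


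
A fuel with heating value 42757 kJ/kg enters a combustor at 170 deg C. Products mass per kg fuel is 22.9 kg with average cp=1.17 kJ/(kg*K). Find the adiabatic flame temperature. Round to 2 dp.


T_ad = T_in + Hc / (m_p * cp)
Denominator = 22.9 * 1.17 = 26.7930
Temperature rise = 42757 / 26.7930 = 1595.83 K
T_ad = 170 + 1595.83 = 1765.83 deg C


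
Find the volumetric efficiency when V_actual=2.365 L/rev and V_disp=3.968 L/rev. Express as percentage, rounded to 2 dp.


eta_v = (V_actual / V_disp) * 100
Ratio = 2.365 / 3.968 = 0.5960
eta_v = 0.5960 * 100 = 59.60%


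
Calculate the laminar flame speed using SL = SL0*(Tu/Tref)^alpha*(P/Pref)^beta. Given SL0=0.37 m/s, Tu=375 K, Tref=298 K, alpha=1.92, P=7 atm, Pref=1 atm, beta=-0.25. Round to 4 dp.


SL = SL0 * (Tu/Tref)^alpha * (P/Pref)^beta
T ratio = 375/298 = 1.25838926
(T ratio)^alpha = 1.25838926^1.92 = 1.554694
(P/Pref)^beta = 7^(-0.25) = 0.614788
SL = 0.37 * 1.554694 * 0.614788 = 0.3536 m/s


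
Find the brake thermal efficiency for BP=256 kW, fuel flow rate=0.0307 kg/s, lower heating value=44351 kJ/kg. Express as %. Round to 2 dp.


eta_BTE = (BP / (mf * LHV)) * 100
Denominator = 0.0307 * 44351 = 1361.5757 kW
eta_BTE = (256 / 1361.5757) * 100 = 18.80%


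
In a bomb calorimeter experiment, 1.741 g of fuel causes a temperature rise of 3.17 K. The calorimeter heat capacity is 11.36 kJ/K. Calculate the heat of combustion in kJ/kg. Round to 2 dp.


Hc = C_cal * delta_T / m_fuel
Q_released = 11.36 * 3.17 = 36.0112 kJ
m_fuel = 1.741 g = 1.741/1000 kg = 0.001741 kg
Hc = 36.0112 / 0.001741 = 20684.20 kJ/kg


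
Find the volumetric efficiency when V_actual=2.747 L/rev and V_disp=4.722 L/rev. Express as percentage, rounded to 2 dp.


eta_v = (V_actual / V_disp) * 100
Ratio = 2.747 / 4.722 = 0.5817
eta_v = 0.5817 * 100 = 58.17%


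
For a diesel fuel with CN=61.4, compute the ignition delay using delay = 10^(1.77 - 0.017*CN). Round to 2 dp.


delay = 10^(1.77 - 0.017*CN)
Exponent = 1.77 - 0.017*61.4 = 0.7262
delay = 10^0.7262 = 5.32 ms


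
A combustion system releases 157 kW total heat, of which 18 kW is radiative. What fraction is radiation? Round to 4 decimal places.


f_rad = Q_rad / Q_total
f_rad = 18 / 157 = 0.1146


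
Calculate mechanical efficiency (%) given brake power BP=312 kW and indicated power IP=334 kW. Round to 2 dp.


eta_mech = (BP / IP) * 100
Ratio = 312 / 334 = 0.9341
eta_mech = 0.9341 * 100 = 93.41%


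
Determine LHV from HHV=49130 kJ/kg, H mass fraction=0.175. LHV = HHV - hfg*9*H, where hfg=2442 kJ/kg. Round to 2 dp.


LHV = HHV - hfg * 9 * H
Water correction = 2442 * 9 * 0.175 = 3846.150 kJ/kg
LHV = 49130 - 3846.150 = 45283.85 kJ/kg


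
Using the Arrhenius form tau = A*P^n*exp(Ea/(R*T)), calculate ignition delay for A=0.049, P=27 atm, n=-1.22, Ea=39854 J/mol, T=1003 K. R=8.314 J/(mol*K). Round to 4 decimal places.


tau = A * P^n * exp(Ea/(R*T))
P^n = 27^(-1.22) = 0.01793644
Ea/(R*T) = 39854/(8.314*1003) = 4.779263
exp(Ea/(R*T)) = 119.016646
tau = 0.049 * 0.01793644 * 119.016646 = 0.1046 ms


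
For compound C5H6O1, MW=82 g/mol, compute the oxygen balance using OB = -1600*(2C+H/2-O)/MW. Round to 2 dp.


OB = -1600 * (2C + H/2 - O) / MW
Inner = 2*5 + 6/2 - 1 = 12.00
OB = -1600 * 12.00 / 82 = -234.15%


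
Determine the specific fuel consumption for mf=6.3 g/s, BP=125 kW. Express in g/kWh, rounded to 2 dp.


SFC = (mf / BP) * 3600
Rate = 6.3 / 125 = 0.050400 g/(s*kW)
SFC = 0.050400 * 3600 = 181.44 g/kWh


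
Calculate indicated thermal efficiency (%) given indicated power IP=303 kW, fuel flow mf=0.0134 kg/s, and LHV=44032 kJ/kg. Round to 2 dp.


eta_ith = (IP / (mf * LHV)) * 100
Denominator = 0.0134 * 44032 = 590.0288 kW
eta_ith = (303 / 590.0288) * 100 = 51.35%


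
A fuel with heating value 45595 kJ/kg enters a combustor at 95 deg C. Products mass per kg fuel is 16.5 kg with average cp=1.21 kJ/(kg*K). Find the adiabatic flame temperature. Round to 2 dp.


T_ad = T_in + Hc / (m_p * cp)
Denominator = 16.5 * 1.21 = 19.9650
Temperature rise = 45595 / 19.9650 = 2283.75 K
T_ad = 95 + 2283.75 = 2378.75 deg C


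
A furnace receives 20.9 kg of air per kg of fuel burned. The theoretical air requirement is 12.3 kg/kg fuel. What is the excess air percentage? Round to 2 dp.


Excess air = actual - stoichiometric = 20.9 - 12.3 = 8.60 kg/kg fuel
Excess air % = (excess / stoich) * 100 = (8.60 / 12.3) * 100 = 69.92%


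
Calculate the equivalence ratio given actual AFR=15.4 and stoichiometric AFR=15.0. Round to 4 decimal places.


phi = AFR_stoich / AFR_actual
phi = 15.0 / 15.4 = 0.9740


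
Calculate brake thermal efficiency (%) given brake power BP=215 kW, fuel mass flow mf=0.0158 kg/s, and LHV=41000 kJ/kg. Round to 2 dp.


eta_BTE = (BP / (mf * LHV)) * 100
Denominator = 0.0158 * 41000 = 647.8000 kW
eta_BTE = (215 / 647.8000) * 100 = 33.19%


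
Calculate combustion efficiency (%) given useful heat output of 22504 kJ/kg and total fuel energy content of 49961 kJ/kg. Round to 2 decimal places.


Efficiency = (Q_useful / Q_fuel) * 100
Efficiency = (22504 / 49961) * 100
Efficiency = 0.4504 * 100 = 45.04%


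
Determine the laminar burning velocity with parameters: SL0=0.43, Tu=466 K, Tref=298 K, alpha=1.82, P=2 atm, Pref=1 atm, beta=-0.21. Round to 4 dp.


SL = SL0 * (Tu/Tref)^alpha * (P/Pref)^beta
T ratio = 466/298 = 1.56375839
(T ratio)^alpha = 1.56375839^1.82 = 2.256258
(P/Pref)^beta = 2^(-0.21) = 0.864537
SL = 0.43 * 2.256258 * 0.864537 = 0.8388 m/s


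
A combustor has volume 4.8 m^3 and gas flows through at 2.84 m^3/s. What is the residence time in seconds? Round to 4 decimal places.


tau = V / Q_flow
tau = 4.8 / 2.84 = 1.6901 s


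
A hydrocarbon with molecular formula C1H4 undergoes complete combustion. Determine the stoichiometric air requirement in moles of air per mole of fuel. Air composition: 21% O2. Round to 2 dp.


Balanced combustion: C1H4 + 2 O2 -> 1 CO2 + 2 H2O
O2 needed = C + H/4 = 1 + 4/4 = 2.00 moles
Air moles = O2 / 0.21 = 2.00 / 0.21 = 9.52 moles air


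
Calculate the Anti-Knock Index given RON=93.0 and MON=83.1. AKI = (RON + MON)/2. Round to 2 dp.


AKI = (RON + MON) / 2
AKI = (93.0 + 83.1) / 2
AKI = 176.1 / 2 = 88.05


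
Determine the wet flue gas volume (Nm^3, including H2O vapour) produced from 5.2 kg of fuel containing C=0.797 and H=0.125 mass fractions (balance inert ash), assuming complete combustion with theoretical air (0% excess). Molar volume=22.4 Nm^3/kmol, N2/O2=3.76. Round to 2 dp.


Per kg fuel: CO2 = (C/12 kmol)*22.4 = (0.797/12)*22.4 = 1.48773 Nm^3
Per kg fuel: H2O = (H/2 kmol)*22.4 = (0.125/2)*22.4 = 1.40000 Nm^3
O2 needed per kg fuel = C/12 + H/4 = 0.797/12 + 0.125/4 = 0.09766667 kmol
Per kg fuel: N2 = O2*3.76*22.4 = 0.09766667*3.76*22.4 = 8.22588 Nm^3
Total per kg = 1.48773 + 1.40000 + 8.22588 = 11.11361 Nm^3
Total = 11.11361 * 5.2 = 57.79 Nm^3


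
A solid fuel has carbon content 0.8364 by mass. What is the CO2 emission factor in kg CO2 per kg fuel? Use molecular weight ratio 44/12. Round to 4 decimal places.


EF = C_frac * (M_CO2 / M_C)
EF = 0.8364 * (44/12)
EF = 0.8364 * 3.666667 = 3.0668 kg_CO2/kg_fuel


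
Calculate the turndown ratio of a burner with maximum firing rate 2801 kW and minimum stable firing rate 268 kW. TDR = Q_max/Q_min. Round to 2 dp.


TDR = Q_max / Q_min
TDR = 2801 / 268 = 10.45


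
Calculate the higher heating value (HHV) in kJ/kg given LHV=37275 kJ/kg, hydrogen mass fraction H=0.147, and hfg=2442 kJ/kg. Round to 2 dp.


HHV = LHV + hfg * 9 * H
Water addition = 2442 * 9 * 0.147 = 3230.766 kJ/kg
HHV = 37275 + 3230.766 = 40505.77 kJ/kg


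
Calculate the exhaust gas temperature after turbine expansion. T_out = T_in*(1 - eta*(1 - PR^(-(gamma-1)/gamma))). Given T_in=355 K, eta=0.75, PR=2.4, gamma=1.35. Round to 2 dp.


T_out = T_in * (1 - eta * (1 - PR^(-(gamma-1)/gamma)))
Exponent = -(1.35-1)/1.35 = -0.25925926
PR^exp = 2.4^(-0.25925926) = 0.79694200
Factor = 1 - 0.75*(1 - 0.79694200) = 0.84770650
T_out = 355 * 0.84770650 = 300.94 K


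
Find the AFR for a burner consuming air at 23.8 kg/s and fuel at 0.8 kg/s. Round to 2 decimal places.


AFR = m_air / m_fuel
AFR = 23.8 / 0.8 = 29.75


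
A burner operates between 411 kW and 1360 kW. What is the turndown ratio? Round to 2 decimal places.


TDR = Q_max / Q_min
TDR = 1360 / 411 = 3.31


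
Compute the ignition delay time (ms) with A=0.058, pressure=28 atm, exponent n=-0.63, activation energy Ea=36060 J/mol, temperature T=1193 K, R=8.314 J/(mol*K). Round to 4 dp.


tau = A * P^n * exp(Ea/(R*T))
P^n = 28^(-0.63) = 0.12254355
Ea/(R*T) = 36060/(8.314*1193) = 3.635593
exp(Ea/(R*T)) = 37.924335
tau = 0.058 * 0.12254355 * 37.924335 = 0.2695 ms


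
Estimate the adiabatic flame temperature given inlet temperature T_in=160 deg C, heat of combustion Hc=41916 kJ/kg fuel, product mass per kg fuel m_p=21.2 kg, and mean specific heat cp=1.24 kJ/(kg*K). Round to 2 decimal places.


T_ad = T_in + Hc / (m_p * cp)
Denominator = 21.2 * 1.24 = 26.2880
Temperature rise = 41916 / 26.2880 = 1594.49 K
T_ad = 160 + 1594.49 = 1754.49 deg C


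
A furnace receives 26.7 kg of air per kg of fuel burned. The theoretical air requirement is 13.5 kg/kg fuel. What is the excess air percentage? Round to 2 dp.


Excess air = actual - stoichiometric = 26.7 - 13.5 = 13.20 kg/kg fuel
Excess air % = (excess / stoich) * 100 = (13.20 / 13.5) * 100 = 97.78%


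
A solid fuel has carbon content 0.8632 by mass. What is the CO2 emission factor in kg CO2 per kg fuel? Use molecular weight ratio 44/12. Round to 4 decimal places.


EF = C_frac * (M_CO2 / M_C)
EF = 0.8632 * (44/12)
EF = 0.8632 * 3.666667 = 3.1651 kg_CO2/kg_fuel


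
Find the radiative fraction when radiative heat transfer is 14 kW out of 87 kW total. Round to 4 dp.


f_rad = Q_rad / Q_total
f_rad = 14 / 87 = 0.1609


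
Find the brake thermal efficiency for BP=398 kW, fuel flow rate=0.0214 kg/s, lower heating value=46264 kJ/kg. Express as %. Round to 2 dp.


eta_BTE = (BP / (mf * LHV)) * 100
Denominator = 0.0214 * 46264 = 990.0496 kW
eta_BTE = (398 / 990.0496) * 100 = 40.20%


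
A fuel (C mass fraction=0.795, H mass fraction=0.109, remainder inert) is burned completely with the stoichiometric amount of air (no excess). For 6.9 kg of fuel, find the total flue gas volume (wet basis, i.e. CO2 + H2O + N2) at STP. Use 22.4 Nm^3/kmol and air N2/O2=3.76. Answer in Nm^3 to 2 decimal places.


Per kg fuel: CO2 = (C/12 kmol)*22.4 = (0.795/12)*22.4 = 1.48400 Nm^3
Per kg fuel: H2O = (H/2 kmol)*22.4 = (0.109/2)*22.4 = 1.22080 Nm^3
O2 needed per kg fuel = C/12 + H/4 = 0.795/12 + 0.109/4 = 0.09350000 kmol
Per kg fuel: N2 = O2*3.76*22.4 = 0.09350000*3.76*22.4 = 7.87494 Nm^3
Total per kg = 1.48400 + 1.22080 + 7.87494 = 10.57974 Nm^3
Total = 10.57974 * 6.9 = 73.00 Nm^3


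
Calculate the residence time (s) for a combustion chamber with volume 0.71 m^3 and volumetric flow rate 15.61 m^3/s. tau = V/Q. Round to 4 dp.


tau = V / Q_flow
tau = 0.71 / 15.61 = 0.0455 s


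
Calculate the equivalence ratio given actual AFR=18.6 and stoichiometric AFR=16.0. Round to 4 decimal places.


phi = AFR_stoich / AFR_actual
phi = 16.0 / 18.6 = 0.8602


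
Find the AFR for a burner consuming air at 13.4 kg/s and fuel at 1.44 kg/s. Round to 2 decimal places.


AFR = m_air / m_fuel
AFR = 13.4 / 1.44 = 9.31


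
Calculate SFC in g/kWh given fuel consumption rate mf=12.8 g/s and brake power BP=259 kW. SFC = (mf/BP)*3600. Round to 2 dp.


SFC = (mf / BP) * 3600
Rate = 12.8 / 259 = 0.049421 g/(s*kW)
SFC = 0.049421 * 3600 = 177.92 g/kWh


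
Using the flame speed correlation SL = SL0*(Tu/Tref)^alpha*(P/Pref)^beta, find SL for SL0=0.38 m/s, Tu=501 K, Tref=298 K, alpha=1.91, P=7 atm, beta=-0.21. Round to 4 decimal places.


SL = SL0 * (Tu/Tref)^alpha * (P/Pref)^beta
T ratio = 501/298 = 1.68120805
(T ratio)^alpha = 1.68120805^1.91 = 2.697348
(P/Pref)^beta = 7^(-0.21) = 0.664553
SL = 0.38 * 2.697348 * 0.664553 = 0.6812 m/s


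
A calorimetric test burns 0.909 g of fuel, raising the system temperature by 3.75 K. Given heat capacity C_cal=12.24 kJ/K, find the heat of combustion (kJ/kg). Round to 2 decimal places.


Hc = C_cal * delta_T / m_fuel
Q_released = 12.24 * 3.75 = 45.9000 kJ
m_fuel = 0.909 g = 0.909/1000 kg = 0.000909 kg
Hc = 45.9000 / 0.000909 = 50495.05 kJ/kg


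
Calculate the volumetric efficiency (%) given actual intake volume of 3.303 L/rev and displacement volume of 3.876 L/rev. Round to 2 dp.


eta_v = (V_actual / V_disp) * 100
Ratio = 3.303 / 3.876 = 0.8522
eta_v = 0.8522 * 100 = 85.22%


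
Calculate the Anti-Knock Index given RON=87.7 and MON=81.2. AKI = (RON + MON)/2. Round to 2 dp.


AKI = (RON + MON) / 2
AKI = (87.7 + 81.2) / 2
AKI = 168.9 / 2 = 84.45


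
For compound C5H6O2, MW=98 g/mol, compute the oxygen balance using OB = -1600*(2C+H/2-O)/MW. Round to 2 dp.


OB = -1600 * (2C + H/2 - O) / MW
Inner = 2*5 + 6/2 - 2 = 11.00
OB = -1600 * 11.00 / 98 = -179.59%


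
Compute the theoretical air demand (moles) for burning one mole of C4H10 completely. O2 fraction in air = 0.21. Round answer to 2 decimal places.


Balanced combustion: C4H10 + 6.5 O2 -> 4 CO2 + 5 H2O
O2 needed = C + H/4 = 4 + 10/4 = 6.50 moles
Air moles = O2 / 0.21 = 6.50 / 0.21 = 30.95 moles air


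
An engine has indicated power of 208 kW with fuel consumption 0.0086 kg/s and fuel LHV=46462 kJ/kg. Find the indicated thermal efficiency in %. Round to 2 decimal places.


eta_ith = (IP / (mf * LHV)) * 100
Denominator = 0.0086 * 46462 = 399.5732 kW
eta_ith = (208 / 399.5732) * 100 = 52.06%


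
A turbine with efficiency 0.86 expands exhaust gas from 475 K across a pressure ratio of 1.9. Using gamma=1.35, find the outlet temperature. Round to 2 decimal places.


T_out = T_in * (1 - eta * (1 - PR^(-(gamma-1)/gamma)))
Exponent = -(1.35-1)/1.35 = -0.25925926
PR^exp = 1.9^(-0.25925926) = 0.84670193
Factor = 1 - 0.86*(1 - 0.84670193) = 0.86816366
T_out = 475 * 0.86816366 = 412.38 K


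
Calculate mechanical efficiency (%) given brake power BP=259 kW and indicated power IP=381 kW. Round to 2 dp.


eta_mech = (BP / IP) * 100
Ratio = 259 / 381 = 0.6798
eta_mech = 0.6798 * 100 = 67.98%


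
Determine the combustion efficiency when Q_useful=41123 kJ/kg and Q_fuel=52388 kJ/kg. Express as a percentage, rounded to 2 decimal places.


Efficiency = (Q_useful / Q_fuel) * 100
Efficiency = (41123 / 52388) * 100
Efficiency = 0.7850 * 100 = 78.50%


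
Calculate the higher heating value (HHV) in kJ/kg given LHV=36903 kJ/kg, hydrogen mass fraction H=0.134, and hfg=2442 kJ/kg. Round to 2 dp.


HHV = LHV + hfg * 9 * H
Water addition = 2442 * 9 * 0.134 = 2945.052 kJ/kg
HHV = 36903 + 2945.052 = 39848.05 kJ/kg


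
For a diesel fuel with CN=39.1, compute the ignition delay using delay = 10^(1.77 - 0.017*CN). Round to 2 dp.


delay = 10^(1.77 - 0.017*CN)
Exponent = 1.77 - 0.017*39.1 = 1.1053
delay = 10^1.1053 = 12.74 ms


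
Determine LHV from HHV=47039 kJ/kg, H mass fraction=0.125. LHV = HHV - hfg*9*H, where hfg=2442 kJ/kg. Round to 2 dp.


LHV = HHV - hfg * 9 * H
Water correction = 2442 * 9 * 0.125 = 2747.250 kJ/kg
LHV = 47039 - 2747.250 = 44291.75 kJ/kg


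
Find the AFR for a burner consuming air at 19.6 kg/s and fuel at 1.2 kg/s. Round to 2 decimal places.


AFR = m_air / m_fuel
AFR = 19.6 / 1.2 = 16.33


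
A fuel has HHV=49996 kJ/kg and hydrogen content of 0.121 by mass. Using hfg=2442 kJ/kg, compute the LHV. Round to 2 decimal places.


LHV = HHV - hfg * 9 * H
Water correction = 2442 * 9 * 0.121 = 2659.338 kJ/kg
LHV = 49996 - 2659.338 = 47336.66 kJ/kg


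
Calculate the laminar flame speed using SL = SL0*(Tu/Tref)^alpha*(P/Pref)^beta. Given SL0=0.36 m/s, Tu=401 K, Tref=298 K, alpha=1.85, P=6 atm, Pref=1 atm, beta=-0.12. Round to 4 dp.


SL = SL0 * (Tu/Tref)^alpha * (P/Pref)^beta
T ratio = 401/298 = 1.34563758
(T ratio)^alpha = 1.34563758^1.85 = 1.731877
(P/Pref)^beta = 6^(-0.12) = 0.806532
SL = 0.36 * 1.731877 * 0.806532 = 0.5029 m/s


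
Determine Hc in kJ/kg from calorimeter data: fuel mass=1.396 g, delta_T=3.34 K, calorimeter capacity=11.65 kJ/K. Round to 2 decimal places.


Hc = C_cal * delta_T / m_fuel
Q_released = 11.65 * 3.34 = 38.9110 kJ
m_fuel = 1.396 g = 1.396/1000 kg = 0.001396 kg
Hc = 38.9110 / 0.001396 = 27873.21 kJ/kg


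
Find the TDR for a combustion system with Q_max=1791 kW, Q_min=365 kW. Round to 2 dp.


TDR = Q_max / Q_min
TDR = 1791 / 365 = 4.91


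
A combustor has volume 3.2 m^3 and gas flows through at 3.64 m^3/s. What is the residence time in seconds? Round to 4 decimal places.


tau = V / Q_flow
tau = 3.2 / 3.64 = 0.8791 s


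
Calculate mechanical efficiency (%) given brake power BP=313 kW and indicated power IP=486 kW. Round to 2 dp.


eta_mech = (BP / IP) * 100
Ratio = 313 / 486 = 0.6440
eta_mech = 0.6440 * 100 = 64.40%


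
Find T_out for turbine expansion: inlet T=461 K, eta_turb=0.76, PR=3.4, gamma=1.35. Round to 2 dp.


T_out = T_in * (1 - eta * (1 - PR^(-(gamma-1)/gamma)))
Exponent = -(1.35-1)/1.35 = -0.25925926
PR^exp = 3.4^(-0.25925926) = 0.72813041
Factor = 1 - 0.76*(1 - 0.72813041) = 0.79337911
T_out = 461 * 0.79337911 = 365.75 K


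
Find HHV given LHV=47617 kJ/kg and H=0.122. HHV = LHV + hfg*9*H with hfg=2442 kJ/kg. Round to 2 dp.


HHV = LHV + hfg * 9 * H
Water addition = 2442 * 9 * 0.122 = 2681.316 kJ/kg
HHV = 47617 + 2681.316 = 50298.32 kJ/kg


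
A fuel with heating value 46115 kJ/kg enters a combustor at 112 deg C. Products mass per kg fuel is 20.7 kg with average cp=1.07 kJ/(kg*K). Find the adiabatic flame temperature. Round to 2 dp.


T_ad = T_in + Hc / (m_p * cp)
Denominator = 20.7 * 1.07 = 22.1490
Temperature rise = 46115 / 22.1490 = 2082.04 K
T_ad = 112 + 2082.04 = 2194.04 deg C


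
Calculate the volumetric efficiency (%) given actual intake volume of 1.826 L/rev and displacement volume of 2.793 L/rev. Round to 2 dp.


eta_v = (V_actual / V_disp) * 100
Ratio = 1.826 / 2.793 = 0.6538
eta_v = 0.6538 * 100 = 65.38%


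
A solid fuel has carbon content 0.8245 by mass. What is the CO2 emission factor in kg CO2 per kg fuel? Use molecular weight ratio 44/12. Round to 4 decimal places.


EF = C_frac * (M_CO2 / M_C)
EF = 0.8245 * (44/12)
EF = 0.8245 * 3.666667 = 3.0232 kg_CO2/kg_fuel


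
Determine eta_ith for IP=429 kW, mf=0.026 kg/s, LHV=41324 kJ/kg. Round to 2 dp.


eta_ith = (IP / (mf * LHV)) * 100
Denominator = 0.026 * 41324 = 1074.4240 kW
eta_ith = (429 / 1074.4240) * 100 = 39.93%


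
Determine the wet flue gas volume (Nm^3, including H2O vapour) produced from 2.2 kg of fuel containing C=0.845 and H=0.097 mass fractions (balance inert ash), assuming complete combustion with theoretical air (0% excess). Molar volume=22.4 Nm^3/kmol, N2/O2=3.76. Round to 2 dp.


Per kg fuel: CO2 = (C/12 kmol)*22.4 = (0.845/12)*22.4 = 1.57733 Nm^3
Per kg fuel: H2O = (H/2 kmol)*22.4 = (0.097/2)*22.4 = 1.08640 Nm^3
O2 needed per kg fuel = C/12 + H/4 = 0.845/12 + 0.097/4 = 0.09466667 kmol
Per kg fuel: N2 = O2*3.76*22.4 = 0.09466667*3.76*22.4 = 7.97321 Nm^3
Total per kg = 1.57733 + 1.08640 + 7.97321 = 10.63694 Nm^3
Total = 10.63694 * 2.2 = 23.40 Nm^3


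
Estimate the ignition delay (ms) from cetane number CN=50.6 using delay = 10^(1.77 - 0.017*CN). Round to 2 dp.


delay = 10^(1.77 - 0.017*CN)
Exponent = 1.77 - 0.017*50.6 = 0.9098
delay = 10^0.9098 = 8.12 ms


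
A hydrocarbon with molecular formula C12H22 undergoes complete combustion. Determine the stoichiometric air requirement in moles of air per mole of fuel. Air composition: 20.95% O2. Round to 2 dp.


Balanced combustion: C12H22 + 17.5 O2 -> 12 CO2 + 11 H2O
O2 needed = C + H/4 = 12 + 22/4 = 17.50 moles
Air moles = O2 / 0.2095 = 17.50 / 0.2095 = 83.53 moles air


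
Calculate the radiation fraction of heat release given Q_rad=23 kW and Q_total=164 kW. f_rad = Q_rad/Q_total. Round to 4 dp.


f_rad = Q_rad / Q_total
f_rad = 23 / 164 = 0.1402


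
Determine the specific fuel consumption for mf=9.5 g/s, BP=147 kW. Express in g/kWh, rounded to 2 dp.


SFC = (mf / BP) * 3600
Rate = 9.5 / 147 = 0.064626 g/(s*kW)
SFC = 0.064626 * 3600 = 232.65 g/kWh


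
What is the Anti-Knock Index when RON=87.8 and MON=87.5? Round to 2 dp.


AKI = (RON + MON) / 2
AKI = (87.8 + 87.5) / 2
AKI = 175.3 / 2 = 87.65


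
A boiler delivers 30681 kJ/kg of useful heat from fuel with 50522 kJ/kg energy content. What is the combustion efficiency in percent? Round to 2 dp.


Efficiency = (Q_useful / Q_fuel) * 100
Efficiency = (30681 / 50522) * 100
Efficiency = 0.6073 * 100 = 60.73%


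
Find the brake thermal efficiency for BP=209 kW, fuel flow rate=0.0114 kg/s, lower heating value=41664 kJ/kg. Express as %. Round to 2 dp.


eta_BTE = (BP / (mf * LHV)) * 100
Denominator = 0.0114 * 41664 = 474.9696 kW
eta_BTE = (209 / 474.9696) * 100 = 44.00%


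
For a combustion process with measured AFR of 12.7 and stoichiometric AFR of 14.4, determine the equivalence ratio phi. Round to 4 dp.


phi = AFR_stoich / AFR_actual
phi = 14.4 / 12.7 = 1.1339


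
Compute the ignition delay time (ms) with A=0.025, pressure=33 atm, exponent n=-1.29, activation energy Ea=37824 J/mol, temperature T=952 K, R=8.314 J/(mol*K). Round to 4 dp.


tau = A * P^n * exp(Ea/(R*T))
P^n = 33^(-1.29) = 0.01099302
Ea/(R*T) = 37824/(8.314*952) = 4.778818
exp(Ea/(R*T)) = 118.963646
tau = 0.025 * 0.01099302 * 118.963646 = 0.0327 ms


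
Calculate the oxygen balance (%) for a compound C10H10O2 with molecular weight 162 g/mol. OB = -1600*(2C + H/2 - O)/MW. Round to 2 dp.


OB = -1600 * (2C + H/2 - O) / MW
Inner = 2*10 + 10/2 - 2 = 23.00
OB = -1600 * 23.00 / 162 = -227.16%


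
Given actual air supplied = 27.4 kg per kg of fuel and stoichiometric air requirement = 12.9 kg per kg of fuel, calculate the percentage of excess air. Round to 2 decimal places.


Excess air = actual - stoichiometric = 27.4 - 12.9 = 14.50 kg/kg fuel
Excess air % = (excess / stoich) * 100 = (14.50 / 12.9) * 100 = 112.40%


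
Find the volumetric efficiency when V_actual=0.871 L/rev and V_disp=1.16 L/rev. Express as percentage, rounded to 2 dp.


eta_v = (V_actual / V_disp) * 100
Ratio = 0.871 / 1.16 = 0.7509
eta_v = 0.7509 * 100 = 75.09%


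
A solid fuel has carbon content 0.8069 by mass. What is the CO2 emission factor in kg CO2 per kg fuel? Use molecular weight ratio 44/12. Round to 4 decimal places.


EF = C_frac * (M_CO2 / M_C)
EF = 0.8069 * (44/12)
EF = 0.8069 * 3.666667 = 2.9586 kg_CO2/kg_fuel


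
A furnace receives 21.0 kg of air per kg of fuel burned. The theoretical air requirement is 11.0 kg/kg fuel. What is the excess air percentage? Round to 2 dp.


Excess air = actual - stoichiometric = 21.0 - 11.0 = 10.00 kg/kg fuel
Excess air % = (excess / stoich) * 100 = (10.00 / 11.0) * 100 = 90.91%


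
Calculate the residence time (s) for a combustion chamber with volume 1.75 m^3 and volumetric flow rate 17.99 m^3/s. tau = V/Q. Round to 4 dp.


tau = V / Q_flow
tau = 1.75 / 17.99 = 0.0973 s


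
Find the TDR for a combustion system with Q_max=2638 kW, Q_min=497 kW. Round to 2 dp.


TDR = Q_max / Q_min
TDR = 2638 / 497 = 5.31


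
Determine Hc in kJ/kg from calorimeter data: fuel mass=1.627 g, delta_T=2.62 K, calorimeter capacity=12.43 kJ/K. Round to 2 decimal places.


Hc = C_cal * delta_T / m_fuel
Q_released = 12.43 * 2.62 = 32.5666 kJ
m_fuel = 1.627 g = 1.627/1000 kg = 0.001627 kg
Hc = 32.5666 / 0.001627 = 20016.35 kJ/kg


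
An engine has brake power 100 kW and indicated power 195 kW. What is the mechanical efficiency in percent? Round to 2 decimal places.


eta_mech = (BP / IP) * 100
Ratio = 100 / 195 = 0.5128
eta_mech = 0.5128 * 100 = 51.28%


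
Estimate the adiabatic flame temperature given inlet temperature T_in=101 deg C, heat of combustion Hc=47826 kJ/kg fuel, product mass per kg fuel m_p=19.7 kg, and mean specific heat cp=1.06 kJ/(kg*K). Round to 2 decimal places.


T_ad = T_in + Hc / (m_p * cp)
Denominator = 19.7 * 1.06 = 20.8820
Temperature rise = 47826 / 20.8820 = 2290.30 K
T_ad = 101 + 2290.30 = 2391.30 deg C


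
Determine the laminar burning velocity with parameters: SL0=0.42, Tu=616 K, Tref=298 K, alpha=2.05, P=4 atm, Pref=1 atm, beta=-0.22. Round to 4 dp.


SL = SL0 * (Tu/Tref)^alpha * (P/Pref)^beta
T ratio = 616/298 = 2.06711409
(T ratio)^alpha = 2.06711409^2.05 = 4.430953
(P/Pref)^beta = 4^(-0.22) = 0.737135
SL = 0.42 * 4.430953 * 0.737135 = 1.3718 m/s


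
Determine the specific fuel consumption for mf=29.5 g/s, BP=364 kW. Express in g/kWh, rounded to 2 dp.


SFC = (mf / BP) * 3600
Rate = 29.5 / 364 = 0.081044 g/(s*kW)
SFC = 0.081044 * 3600 = 291.76 g/kWh


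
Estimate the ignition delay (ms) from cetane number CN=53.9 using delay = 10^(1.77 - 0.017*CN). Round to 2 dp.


delay = 10^(1.77 - 0.017*CN)
Exponent = 1.77 - 0.017*53.9 = 0.8537
delay = 10^0.8537 = 7.14 ms


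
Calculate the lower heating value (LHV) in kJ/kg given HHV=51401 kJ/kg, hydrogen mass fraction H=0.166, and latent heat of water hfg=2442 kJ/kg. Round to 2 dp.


LHV = HHV - hfg * 9 * H
Water correction = 2442 * 9 * 0.166 = 3648.348 kJ/kg
LHV = 51401 - 3648.348 = 47752.65 kJ/kg


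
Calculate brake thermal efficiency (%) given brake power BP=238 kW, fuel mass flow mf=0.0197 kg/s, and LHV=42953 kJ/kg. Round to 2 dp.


eta_BTE = (BP / (mf * LHV)) * 100
Denominator = 0.0197 * 42953 = 846.1741 kW
eta_BTE = (238 / 846.1741) * 100 = 28.13%


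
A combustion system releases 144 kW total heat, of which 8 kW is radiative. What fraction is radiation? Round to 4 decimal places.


f_rad = Q_rad / Q_total
f_rad = 8 / 144 = 0.0556


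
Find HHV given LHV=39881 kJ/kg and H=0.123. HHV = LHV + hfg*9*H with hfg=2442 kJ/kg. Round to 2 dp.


HHV = LHV + hfg * 9 * H
Water addition = 2442 * 9 * 0.123 = 2703.294 kJ/kg
HHV = 39881 + 2703.294 = 42584.29 kJ/kg


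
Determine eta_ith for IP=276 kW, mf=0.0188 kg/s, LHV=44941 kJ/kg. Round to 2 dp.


eta_ith = (IP / (mf * LHV)) * 100
Denominator = 0.0188 * 44941 = 844.8908 kW
eta_ith = (276 / 844.8908) * 100 = 32.67%


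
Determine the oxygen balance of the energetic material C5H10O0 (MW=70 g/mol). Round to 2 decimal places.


OB = -1600 * (2C + H/2 - O) / MW
Inner = 2*5 + 10/2 - 0 = 15.00
OB = -1600 * 15.00 / 70 = -342.86%


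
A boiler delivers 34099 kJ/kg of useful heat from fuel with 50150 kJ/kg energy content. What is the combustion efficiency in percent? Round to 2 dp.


Efficiency = (Q_useful / Q_fuel) * 100
Efficiency = (34099 / 50150) * 100
Efficiency = 0.6799 * 100 = 67.99%


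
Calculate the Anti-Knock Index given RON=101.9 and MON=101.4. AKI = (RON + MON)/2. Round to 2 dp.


AKI = (RON + MON) / 2
AKI = (101.9 + 101.4) / 2
AKI = 203.3 / 2 = 101.65


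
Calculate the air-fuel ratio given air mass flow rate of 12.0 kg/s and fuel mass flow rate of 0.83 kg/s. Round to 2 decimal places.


AFR = m_air / m_fuel
AFR = 12.0 / 0.83 = 14.46


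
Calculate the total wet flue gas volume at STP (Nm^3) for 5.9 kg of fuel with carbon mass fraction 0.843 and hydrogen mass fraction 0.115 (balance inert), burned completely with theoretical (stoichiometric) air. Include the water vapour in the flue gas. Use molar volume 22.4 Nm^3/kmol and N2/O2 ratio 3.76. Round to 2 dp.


Per kg fuel: CO2 = (C/12 kmol)*22.4 = (0.843/12)*22.4 = 1.57360 Nm^3
Per kg fuel: H2O = (H/2 kmol)*22.4 = (0.115/2)*22.4 = 1.28800 Nm^3
O2 needed per kg fuel = C/12 + H/4 = 0.843/12 + 0.115/4 = 0.09900000 kmol
Per kg fuel: N2 = O2*3.76*22.4 = 0.09900000*3.76*22.4 = 8.33818 Nm^3
Total per kg = 1.57360 + 1.28800 + 8.33818 = 11.19978 Nm^3
Total = 11.19978 * 5.9 = 66.08 Nm^3


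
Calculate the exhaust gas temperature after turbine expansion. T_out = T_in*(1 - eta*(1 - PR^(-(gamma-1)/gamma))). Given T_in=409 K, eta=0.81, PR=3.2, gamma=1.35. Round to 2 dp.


T_out = T_in * (1 - eta * (1 - PR^(-(gamma-1)/gamma)))
Exponent = -(1.35-1)/1.35 = -0.25925926
PR^exp = 3.2^(-0.25925926) = 0.73966521
Factor = 1 - 0.81*(1 - 0.73966521) = 0.78912882
T_out = 409 * 0.78912882 = 322.75 K


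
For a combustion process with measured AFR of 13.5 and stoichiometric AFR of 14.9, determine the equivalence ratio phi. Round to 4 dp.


phi = AFR_stoich / AFR_actual
phi = 14.9 / 13.5 = 1.1037


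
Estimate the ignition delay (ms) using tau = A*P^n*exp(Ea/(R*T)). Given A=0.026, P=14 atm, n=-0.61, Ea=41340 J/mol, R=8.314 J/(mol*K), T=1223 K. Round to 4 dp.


tau = A * P^n * exp(Ea/(R*T))
P^n = 14^(-0.61) = 0.19992260
Ea/(R*T) = 41340/(8.314*1223) = 4.065688
exp(Ea/(R*T)) = 58.304980
tau = 0.026 * 0.19992260 * 58.304980 = 0.3031 ms


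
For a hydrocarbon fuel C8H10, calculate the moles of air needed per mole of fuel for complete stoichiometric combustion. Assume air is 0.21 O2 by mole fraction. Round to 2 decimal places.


Balanced combustion: C8H10 + 10.5 O2 -> 8 CO2 + 5 H2O
O2 needed = C + H/4 = 8 + 10/4 = 10.50 moles
Air moles = O2 / 0.21 = 10.50 / 0.21 = 50.00 moles air


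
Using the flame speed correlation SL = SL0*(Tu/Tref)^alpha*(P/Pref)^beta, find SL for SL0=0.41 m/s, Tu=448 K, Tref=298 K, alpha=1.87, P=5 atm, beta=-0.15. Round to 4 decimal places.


SL = SL0 * (Tu/Tref)^alpha * (P/Pref)^beta
T ratio = 448/298 = 1.50335570
(T ratio)^alpha = 1.50335570^1.87 = 2.143411
(P/Pref)^beta = 5^(-0.15) = 0.785515
SL = 0.41 * 2.143411 * 0.785515 = 0.6903 m/s


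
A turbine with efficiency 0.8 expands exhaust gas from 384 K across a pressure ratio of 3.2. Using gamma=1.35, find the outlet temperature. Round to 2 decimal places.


T_out = T_in * (1 - eta * (1 - PR^(-(gamma-1)/gamma)))
Exponent = -(1.35-1)/1.35 = -0.25925926
PR^exp = 3.2^(-0.25925926) = 0.73966521
Factor = 1 - 0.8*(1 - 0.73966521) = 0.79173217
T_out = 384 * 0.79173217 = 304.03 K


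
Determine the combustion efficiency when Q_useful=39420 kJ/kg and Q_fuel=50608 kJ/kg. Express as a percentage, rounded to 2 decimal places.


Efficiency = (Q_useful / Q_fuel) * 100
Efficiency = (39420 / 50608) * 100
Efficiency = 0.7789 * 100 = 77.89%


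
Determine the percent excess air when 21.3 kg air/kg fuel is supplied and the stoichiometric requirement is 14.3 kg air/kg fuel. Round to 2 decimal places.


Excess air = actual - stoichiometric = 21.3 - 14.3 = 7.00 kg/kg fuel
Excess air % = (excess / stoich) * 100 = (7.00 / 14.3) * 100 = 48.95%


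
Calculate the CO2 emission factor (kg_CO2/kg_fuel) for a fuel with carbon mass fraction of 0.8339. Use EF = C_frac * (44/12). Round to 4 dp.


EF = C_frac * (M_CO2 / M_C)
EF = 0.8339 * (44/12)
EF = 0.8339 * 3.666667 = 3.0576 kg_CO2/kg_fuel


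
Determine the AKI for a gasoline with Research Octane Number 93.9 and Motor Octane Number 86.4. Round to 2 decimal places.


AKI = (RON + MON) / 2
AKI = (93.9 + 86.4) / 2
AKI = 180.3 / 2 = 90.15


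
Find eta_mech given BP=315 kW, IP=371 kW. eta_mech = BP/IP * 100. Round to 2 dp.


eta_mech = (BP / IP) * 100
Ratio = 315 / 371 = 0.8491
eta_mech = 0.8491 * 100 = 84.91%


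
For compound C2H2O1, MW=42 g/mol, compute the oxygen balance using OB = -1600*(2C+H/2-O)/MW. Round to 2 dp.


OB = -1600 * (2C + H/2 - O) / MW
Inner = 2*2 + 2/2 - 1 = 4.00
OB = -1600 * 4.00 / 42 = -152.38%


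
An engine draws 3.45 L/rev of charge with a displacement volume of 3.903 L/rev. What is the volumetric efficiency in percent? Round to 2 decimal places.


eta_v = (V_actual / V_disp) * 100
Ratio = 3.45 / 3.903 = 0.8839
eta_v = 0.8839 * 100 = 88.39%


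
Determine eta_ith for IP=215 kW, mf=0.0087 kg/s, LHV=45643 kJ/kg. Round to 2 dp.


eta_ith = (IP / (mf * LHV)) * 100
Denominator = 0.0087 * 45643 = 397.0941 kW
eta_ith = (215 / 397.0941) * 100 = 54.14%


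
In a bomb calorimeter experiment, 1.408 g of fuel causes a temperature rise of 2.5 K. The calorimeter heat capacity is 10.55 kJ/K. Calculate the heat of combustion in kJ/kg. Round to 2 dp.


Hc = C_cal * delta_T / m_fuel
Q_released = 10.55 * 2.5 = 26.3750 kJ
m_fuel = 1.408 g = 1.408/1000 kg = 0.001408 kg
Hc = 26.3750 / 0.001408 = 18732.24 kJ/kg
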